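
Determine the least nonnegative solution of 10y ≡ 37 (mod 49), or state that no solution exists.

38

gcd(49, 10) = 1  (49 = 4*10 + 9, 10 = 1*9 + 1, 9 = 9*1).
1 divides 37, so solutions exist.
Back-substituting, 10*(5) + 49*(-1) = 1.
So 10*(5) ≡ 1 (mod 49); multiply by 37: y ≡ 185 (mod 49).
Smallest nonnegative: y = 185 mod 49 = 38.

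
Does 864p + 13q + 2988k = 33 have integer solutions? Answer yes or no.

yes

gcd(864, 13) = 1.
gcd(1, 2988) = 1.
1 divides 33, so integer solutions exist.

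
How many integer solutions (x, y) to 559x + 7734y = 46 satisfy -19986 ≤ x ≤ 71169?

gcd(7734, 559) = 1.
By Bézout, 559×(1093) + 7734×(-79) = 1.
Particular solution: (3874, -280).
General solution: x = 3874 + 7734t, y = -280 - 559t for integer t.
-19986 ≤ 3874 + 7734t ≤ 71169 gives t ∈ [-3, 8], which is 12 values.

12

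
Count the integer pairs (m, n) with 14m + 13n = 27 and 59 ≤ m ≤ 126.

5

gcd(14, 13):
  14 = 1×13 + 1
  13 = 13×1
so gcd(14, 13) = 1.
Back-substitute for Bézout coefficients:
  1 = 14 - 1×13
  ... = 14×(1) + 13×(-1)
Scale by 27: particular solution (27, -27); reduce m mod 13: (1, 1).
General solution: m = 1 + 13t, n = 1 - 14t for integer t.
59 ≤ 1 + 13t ≤ 126 gives t ∈ [5, 9], which is 5 values.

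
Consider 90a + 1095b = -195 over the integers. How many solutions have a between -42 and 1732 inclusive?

24

gcd(1095, 90):
  1095 = 12·90 + 15
  90 = 6·15
so gcd(1095, 90) = 15.
Back-substitute for Bézout coefficients:
  15 = 1095 - 12·90
  ... = 90·(-12) + 1095·(1)
Scale by -13: particular solution (156, -13); reduce a mod 73: (10, -1).
General solution: a = 10 + 73t, b = -1 - 6t for integer t.
-42 ≤ 10 + 73t ≤ 1732 gives t ∈ [0, 23], which is 24 values.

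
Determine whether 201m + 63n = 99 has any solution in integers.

yes

gcd(201, 63):
  201 = 3·63 + 12
  63 = 5·12 + 3
  12 = 4·3
so gcd(201, 63) = 3.
3 divides 99, so integer solutions exist.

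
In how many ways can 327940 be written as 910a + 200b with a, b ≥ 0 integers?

gcd(910, 200):
  910 = 4*200 + 110
  200 = 1*110 + 90
  110 = 1*90 + 20
  90 = 4*20 + 10
  20 = 2*10
so gcd(910, 200) = 10.
Back-substitute for Bézout coefficients:
  10 = 90 - 4*20
  ... = 910*(-9) + 200*(41)
Scale by 32794: one solution is (-295146, 1344554). Reduce a mod 20: (14, 1576).
General: a = 14 + 20t, b = 1576 - 91t.
a ≥ 0 ⇒ t ≥ 0; b ≥ 0 ⇒ t ≤ 17. So t ∈ [0, 17]: 18 solutions.

18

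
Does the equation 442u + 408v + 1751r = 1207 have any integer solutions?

yes

gcd(442, 408) = 34  (442 = 1×408 + 34, 408 = 12×34).
gcd(34, 1751) = 17.
17 divides 1207, so integer solutions exist.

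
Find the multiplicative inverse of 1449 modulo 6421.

4356

gcd(6421, 1449) = 1  (6421 = 4·1449 + 625, 1449 = 2·625 + 199, 625 = 3·199 + 28, 199 = 7·28 + 3, 28 = 9·3 + 1, 3 = 3·1).
Back-substituting, 1449·(-2065) + 6421·(466) = 1.
So 1449·-2065 ≡ 1 (mod 6421), and -2065 mod 6421 = 4356.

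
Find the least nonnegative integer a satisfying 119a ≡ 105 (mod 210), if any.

gcd(210, 119) = 7  (210 = 1*119 + 91, 119 = 1*91 + 28, 91 = 3*28 + 7, 28 = 4*7).
7 divides 105, so solutions exist.
Back-substituting, 119*(-7) + 210*(4) = 7.
So 119*(-7) ≡ 7 (mod 210); multiply by 15: a ≡ -105 (mod 30).
Smallest nonnegative: a = -105 mod 30 = 15.

15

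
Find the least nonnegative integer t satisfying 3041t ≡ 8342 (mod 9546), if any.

gcd(9546, 3041) = 1.
1 divides 8342, so solutions exist.
By Bézout, 3041×(-835) + 9546×(266) = 1.
So 3041×(-835) ≡ 1 (mod 9546); multiply by 8342: t ≡ -6965570 (mod 9546).
Smallest nonnegative: t = -6965570 mod 9546 = 3010.

3010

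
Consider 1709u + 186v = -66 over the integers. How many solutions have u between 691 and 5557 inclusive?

gcd(1709, 186):
  1709 = 9×186 + 35
  186 = 5×35 + 11
  35 = 3×11 + 2
  11 = 5×2 + 1
  2 = 2×1
so gcd(1709, 186) = 1.
Back-substitute for Bézout coefficients:
  1 = 11 - 5×2
  ... = 1709×(-85) + 186×(781)
Scale by -66: particular solution (5610, -51546); reduce u mod 186: (30, -276).
General solution: u = 30 + 186t, v = -276 - 1709t for integer t.
691 ≤ 30 + 186t ≤ 5557 gives t ∈ [4, 29], which is 26 values.

26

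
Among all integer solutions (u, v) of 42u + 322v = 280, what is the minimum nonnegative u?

22

gcd(322, 42) = 14  (322 = 7×42 + 28, 42 = 1×28 + 14, 28 = 2×14).
14 divides 280, so solutions exist.
Back-substituting, 42×(8) + 322×(-1) = 14.
Scale by 280/14 = 20: (u₀, v₀) = (160, -20).
General solution: u = 160 + 23t, v = -20 - 3t for integer t.
u ≥ 0: smallest is 160 mod 23 = 22 (at t = -6), with v = -2.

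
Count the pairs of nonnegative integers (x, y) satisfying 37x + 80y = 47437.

16

gcd(80, 37) = 1.
By Bézout, 37*(13) + 80*(-6) = 1.
One solution: (41, 574).
General: x = 41 + 80t, y = 574 - 37t.
x ≥ 0 ⇒ t ≥ 0; y ≥ 0 ⇒ t ≤ 15. So t ∈ [0, 15]: 16 solutions.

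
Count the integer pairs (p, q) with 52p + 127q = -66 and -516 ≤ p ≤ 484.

8

gcd(127, 52):
  127 = 2×52 + 23
  52 = 2×23 + 6
  23 = 3×6 + 5
  6 = 1×5 + 1
  5 = 5×1
so gcd(127, 52) = 1.
Back-substitute for Bézout coefficients:
  1 = 6 - 1×5
  ... = 52×(22) + 127×(-9)
Scale by -66: particular solution (-1452, 594); reduce p mod 127: (72, -30).
General solution: p = 72 + 127t, q = -30 - 52t for integer t.
-516 ≤ 72 + 127t ≤ 484 gives t ∈ [-4, 3], which is 8 values.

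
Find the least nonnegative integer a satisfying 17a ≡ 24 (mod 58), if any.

gcd(58, 17) = 1  (58 = 3×17 + 7, 17 = 2×7 + 3, 7 = 2×3 + 1, 3 = 3×1).
1 divides 24, so solutions exist.
Back-substituting, 17×(-17) + 58×(5) = 1.
So 17×(-17) ≡ 1 (mod 58); multiply by 24: a ≡ -408 (mod 58).
Smallest nonnegative: a = -408 mod 58 = 56.

56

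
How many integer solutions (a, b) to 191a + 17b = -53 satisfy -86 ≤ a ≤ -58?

2

gcd(191, 17):
  191 = 11*17 + 4
  17 = 4*4 + 1
  4 = 4*1
so gcd(191, 17) = 1.
Back-substitute for Bézout coefficients:
  1 = 17 - 4*4
  ... = 191*(-4) + 17*(45)
Scale by -53: particular solution (212, -2385); reduce a mod 17: (8, -93).
General solution: a = 8 + 17t, b = -93 - 191t for integer t.
-86 ≤ 8 + 17t ≤ -58 gives t ∈ [-5, -4], which is 2 values.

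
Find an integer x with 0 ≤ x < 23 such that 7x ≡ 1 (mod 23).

gcd(23, 7) = 1.
By Bézout, 7·(10) + 23·(-3) = 1.
So 7·10 ≡ 1 (mod 23), and 10 mod 23 = 10.

10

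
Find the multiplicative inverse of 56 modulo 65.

36

gcd(65, 56) = 1.
By Bézout, 56×(-29) + 65×(25) = 1.
So 56×-29 ≡ 1 (mod 65), and -29 mod 65 = 36.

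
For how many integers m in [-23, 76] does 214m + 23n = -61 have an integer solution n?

4

gcd(214, 23) = 1.
By Bézout, 214*(10) + 23*(-93) = 1.
Particular solution: (11, -105).
General solution: m = 11 + 23t, n = -105 - 214t for integer t.
-23 ≤ 11 + 23t ≤ 76 gives t ∈ [-1, 2], which is 4 values.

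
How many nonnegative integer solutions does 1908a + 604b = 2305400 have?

gcd(1908, 604) = 4  (1908 = 3·604 + 96, 604 = 6·96 + 28, 96 = 3·28 + 12, 28 = 2·12 + 4, 12 = 3·4).
Back-substituting, 1908·(-44) + 604·(139) = 4.
Scale by 576350: one solution is (-25359400, 80112650). Reduce a mod 151: (144, 3362).
General: a = 144 + 151t, b = 3362 - 477t.
a ≥ 0 ⇒ t ≥ 0; b ≥ 0 ⇒ t ≤ 7. So t ∈ [0, 7]: 8 solutions.

8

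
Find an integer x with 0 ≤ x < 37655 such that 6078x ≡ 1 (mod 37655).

35022

gcd(37655, 6078) = 1.
By Bézout, 6078*(-2633) + 37655*(425) = 1.
So 6078*-2633 ≡ 1 (mod 37655), and -2633 mod 37655 = 35022.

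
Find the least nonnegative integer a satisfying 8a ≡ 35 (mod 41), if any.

30

gcd(41, 8):
  41 = 5×8 + 1
  8 = 8×1
so gcd(41, 8) = 1.
1 divides 35, so solutions exist.
Back-substitute for Bézout coefficients:
  1 = 41 - 5×8
  ... = 8×(-5) + 41×(1)
So 8×(-5) ≡ 1 (mod 41); multiply by 35: a ≡ -175 (mod 41).
Smallest nonnegative: a = -175 mod 41 = 30.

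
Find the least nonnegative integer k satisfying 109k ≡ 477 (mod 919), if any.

173

gcd(919, 109):
  919 = 8·109 + 47
  109 = 2·47 + 15
  47 = 3·15 + 2
  15 = 7·2 + 1
  2 = 2·1
so gcd(919, 109) = 1.
1 divides 477, so solutions exist.
Back-substitute for Bézout coefficients:
  1 = 15 - 7·2
  ... = 109·(430) + 919·(-51)
So 109·(430) ≡ 1 (mod 919); multiply by 477: k ≡ 205110 (mod 919).
Smallest nonnegative: k = 205110 mod 919 = 173.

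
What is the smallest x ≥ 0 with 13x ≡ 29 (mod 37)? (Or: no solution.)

25

gcd(37, 13) = 1  (37 = 2·13 + 11, 13 = 1·11 + 2, 11 = 5·2 + 1, 2 = 2·1).
1 divides 29, so solutions exist.
Back-substituting, 13·(-17) + 37·(6) = 1.
So 13·(-17) ≡ 1 (mod 37); multiply by 29: x ≡ -493 (mod 37).
Smallest nonnegative: x = -493 mod 37 = 25.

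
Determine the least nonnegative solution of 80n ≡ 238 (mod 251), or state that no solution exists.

gcd(251, 80) = 1  (251 = 3×80 + 11, 80 = 7×11 + 3, 11 = 3×3 + 2, 3 = 1×2 + 1, 2 = 2×1).
1 divides 238, so solutions exist.
Back-substituting, 80×(91) + 251×(-29) = 1.
So 80×(91) ≡ 1 (mod 251); multiply by 238: n ≡ 21658 (mod 251).
Smallest nonnegative: n = 21658 mod 251 = 72.

72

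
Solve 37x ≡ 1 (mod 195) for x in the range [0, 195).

58

gcd(195, 37) = 1.
By Bézout, 37*(58) + 195*(-11) = 1.
So 37*58 ≡ 1 (mod 195), and 58 mod 195 = 58.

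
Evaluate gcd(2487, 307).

gcd(2487, 307):
  2487 = 8×307 + 31
  307 = 9×31 + 28
  31 = 1×28 + 3
  28 = 9×3 + 1
  3 = 3×1
so gcd(2487, 307) = 1.

1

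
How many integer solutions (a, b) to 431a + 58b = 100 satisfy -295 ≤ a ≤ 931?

21

gcd(431, 58) = 1.
By Bézout, 431×(7) + 58×(-52) = 1.
Particular solution: (4, -28).
General solution: a = 4 + 58t, b = -28 - 431t for integer t.
-295 ≤ 4 + 58t ≤ 931 gives t ∈ [-5, 15], which is 21 values.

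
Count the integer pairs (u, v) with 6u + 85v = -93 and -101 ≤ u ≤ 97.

2

gcd(85, 6) = 1  (85 = 14·6 + 1, 6 = 6·1).
Back-substituting, 6·(-14) + 85·(1) = 1.
Scale by -93: particular solution (1302, -93); reduce u mod 85: (27, -3).
General solution: u = 27 + 85t, v = -3 - 6t for integer t.
-101 ≤ 27 + 85t ≤ 97 gives t ∈ [-1, 0], which is 2 values.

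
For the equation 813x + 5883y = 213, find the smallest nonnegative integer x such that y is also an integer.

268

gcd(5883, 813):
  5883 = 7*813 + 192
  813 = 4*192 + 45
  192 = 4*45 + 12
  45 = 3*12 + 9
  12 = 1*9 + 3
  9 = 3*3
so gcd(5883, 813) = 3.
3 divides 213, so solutions exist.
Back-substitute for Bézout coefficients:
  3 = 12 - 1*9
  ... = 813*(-521) + 5883*(72)
Scale by 213/3 = 71: (x₀, y₀) = (-36991, 5112).
General solution: x = -36991 + 1961t, y = 5112 - 271t for integer t.
x ≥ 0: smallest is -36991 mod 1961 = 268 (at t = 19), with y = -37.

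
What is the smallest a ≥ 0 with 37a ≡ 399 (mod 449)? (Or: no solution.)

120

gcd(449, 37):
  449 = 12*37 + 5
  37 = 7*5 + 2
  5 = 2*2 + 1
  2 = 2*1
so gcd(449, 37) = 1.
1 divides 399, so solutions exist.
Back-substitute for Bézout coefficients:
  1 = 5 - 2*2
  ... = 37*(-182) + 449*(15)
So 37*(-182) ≡ 1 (mod 449); multiply by 399: a ≡ -72618 (mod 449).
Smallest nonnegative: a = -72618 mod 449 = 120.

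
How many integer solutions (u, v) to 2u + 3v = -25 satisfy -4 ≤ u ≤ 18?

7

gcd(3, 2):
  3 = 1·2 + 1
  2 = 2·1
so gcd(3, 2) = 1.
Back-substitute for Bézout coefficients:
  1 = 3 - 1·2
  ... = 2·(-1) + 3·(1)
Scale by -25: particular solution (25, -25); reduce u mod 3: (1, -9).
General solution: u = 1 + 3t, v = -9 - 2t for integer t.
-4 ≤ 1 + 3t ≤ 18 gives t ∈ [-1, 5], which is 7 values.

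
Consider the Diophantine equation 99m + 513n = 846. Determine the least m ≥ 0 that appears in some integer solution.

50

gcd(513, 99):
  513 = 5·99 + 18
  99 = 5·18 + 9
  18 = 2·9
so gcd(513, 99) = 9.
9 divides 846, so solutions exist.
Back-substitute for Bézout coefficients:
  9 = 99 - 5·18
  ... = 99·(26) + 513·(-5)
Scale by 846/9 = 94: (m₀, n₀) = (2444, -470).
General solution: m = 2444 + 57t, n = -470 - 11t for integer t.
m ≥ 0: smallest is 2444 mod 57 = 50 (at t = -42), with n = -8.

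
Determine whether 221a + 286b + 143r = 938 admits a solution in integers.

no

gcd(286, 221) = 13  (286 = 1*221 + 65, 221 = 3*65 + 26, 65 = 2*26 + 13, 26 = 2*13).
gcd(13, 143) = 13.
13 does not divide 938 (remainder 2), so no integer solutions.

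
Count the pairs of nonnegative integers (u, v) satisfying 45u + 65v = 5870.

10

gcd(65, 45):
  65 = 1*45 + 20
  45 = 2*20 + 5
  20 = 4*5
so gcd(65, 45) = 5.
Back-substitute for Bézout coefficients:
  5 = 45 - 2*20
  ... = 45*(3) + 65*(-2)
Scale by 1174: one solution is (3522, -2348). Reduce u mod 13: (12, 82).
General: u = 12 + 13t, v = 82 - 9t.
u ≥ 0 ⇒ t ≥ 0; v ≥ 0 ⇒ t ≤ 9. So t ∈ [0, 9]: 10 solutions.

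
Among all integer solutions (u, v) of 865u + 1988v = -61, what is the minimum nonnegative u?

gcd(1988, 865):
  1988 = 2*865 + 258
  865 = 3*258 + 91
  258 = 2*91 + 76
  91 = 1*76 + 15
  76 = 5*15 + 1
  15 = 15*1
so gcd(1988, 865) = 1.
1 divides -61, so solutions exist.
Back-substitute for Bézout coefficients:
  1 = 76 - 5*15
  ... = 865*(-131) + 1988*(57)
Scale by -61/1 = -61: (u₀, v₀) = (7991, -3477).
General solution: u = 7991 + 1988t, v = -3477 - 865t for integer t.
u ≥ 0: smallest is 7991 mod 1988 = 39 (at t = -4), with v = -17.

39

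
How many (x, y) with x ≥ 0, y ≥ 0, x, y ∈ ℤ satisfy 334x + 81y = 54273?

2

gcd(334, 81) = 1.
By Bézout, 334·(-8) + 81·(33) = 1.
One solution: (57, 435).
General: x = 57 + 81t, y = 435 - 334t.
x ≥ 0 ⇒ t ≥ 0; y ≥ 0 ⇒ t ≤ 1. So t ∈ [0, 1]: 2 solutions.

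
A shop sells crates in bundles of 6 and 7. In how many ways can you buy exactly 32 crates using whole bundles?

Need nonnegative integers with 6j + 7k = 32.
gcd(6, 7) = 1, and 6·(-1) + 7·(1) = 1.
So (j₀, k₀) = (-32, 32); general j = -32 + 7t, k = 32 - 6t.
j ≥ 0 ⇒ t ≥ 5; k ≥ 0 ⇒ t ≤ 5. That's 1 value of t.

1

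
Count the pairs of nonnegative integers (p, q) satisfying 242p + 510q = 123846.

2

gcd(510, 242):
  510 = 2*242 + 26
  242 = 9*26 + 8
  26 = 3*8 + 2
  8 = 4*2
so gcd(510, 242) = 2.
Back-substitute for Bézout coefficients:
  2 = 26 - 3*8
  ... = 242*(-59) + 510*(28)
Scale by 61923: one solution is (-3653457, 1733844). Reduce p mod 255: (183, 156).
General: p = 183 + 255t, q = 156 - 121t.
p ≥ 0 ⇒ t ≥ 0; q ≥ 0 ⇒ t ≤ 1. So t ∈ [0, 1]: 2 solutions.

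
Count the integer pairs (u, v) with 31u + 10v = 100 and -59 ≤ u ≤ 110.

17

gcd(31, 10) = 1.
By Bézout, 31×(1) + 10×(-3) = 1.
Particular solution: (0, 10).
General solution: u = 0 + 10t, v = 10 - 31t for integer t.
-59 ≤ 0 + 10t ≤ 110 gives t ∈ [-5, 11], which is 17 values.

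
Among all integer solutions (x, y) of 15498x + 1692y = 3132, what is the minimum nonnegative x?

68

gcd(15498, 1692) = 18.
18 divides 3132, so solutions exist.
By Bézout, 15498×(-25) + 1692×(229) = 18.
Scale by 3132/18 = 174: (x₀, y₀) = (-4350, 39846).
General solution: x = -4350 + 94t, y = 39846 - 861t for integer t.
x ≥ 0: smallest is -4350 mod 94 = 68 (at t = 47), with y = -621.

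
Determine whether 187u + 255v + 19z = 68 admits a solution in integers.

gcd(255, 187) = 17.
gcd(17, 19) = 1.
1 divides 68, so integer solutions exist.

yes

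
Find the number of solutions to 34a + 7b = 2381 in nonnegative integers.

10

gcd(34, 7) = 1  (34 = 4*7 + 6, 7 = 1*6 + 1, 6 = 6*1).
Back-substituting, 34*(-1) + 7*(5) = 1.
Scale by 2381: one solution is (-2381, 11905). Reduce a mod 7: (6, 311).
General: a = 6 + 7t, b = 311 - 34t.
a ≥ 0 ⇒ t ≥ 0; b ≥ 0 ⇒ t ≤ 9. So t ∈ [0, 9]: 10 solutions.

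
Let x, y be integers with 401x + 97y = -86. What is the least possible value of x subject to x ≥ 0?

gcd(401, 97) = 1.
1 divides -86, so solutions exist.
By Bézout, 401·(15) + 97·(-62) = 1.
Scale by -86/1 = -86: (x₀, y₀) = (-1290, 5332).
General solution: x = -1290 + 97t, y = 5332 - 401t for integer t.
x ≥ 0: smallest is -1290 mod 97 = 68 (at t = 14), with y = -282.

68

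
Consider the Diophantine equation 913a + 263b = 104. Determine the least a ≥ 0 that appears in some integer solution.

179

gcd(913, 263) = 1.
1 divides 104, so solutions exist.
By Bézout, 913*(70) + 263*(-243) = 1.
Scale by 104/1 = 104: (a₀, b₀) = (7280, -25272).
General solution: a = 7280 + 263t, b = -25272 - 913t for integer t.
a ≥ 0: smallest is 7280 mod 263 = 179 (at t = -27), with b = -621.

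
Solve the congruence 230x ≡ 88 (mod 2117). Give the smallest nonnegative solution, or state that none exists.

gcd(2117, 230) = 1  (2117 = 9×230 + 47, 230 = 4×47 + 42, 47 = 1×42 + 5, 42 = 8×5 + 2, 5 = 2×2 + 1, 2 = 2×1).
1 divides 88, so solutions exist.
Back-substituting, 230×(-856) + 2117×(93) = 1.
So 230×(-856) ≡ 1 (mod 2117); multiply by 88: x ≡ -75328 (mod 2117).
Smallest nonnegative: x = -75328 mod 2117 = 884.

884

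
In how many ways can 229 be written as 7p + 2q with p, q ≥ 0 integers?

gcd(7, 2) = 1.
By Bézout, 7×(1) + 2×(-3) = 1.
One solution: (1, 111).
General: p = 1 + 2t, q = 111 - 7t.
p ≥ 0 ⇒ t ≥ 0; q ≥ 0 ⇒ t ≤ 15. So t ∈ [0, 15]: 16 solutions.

16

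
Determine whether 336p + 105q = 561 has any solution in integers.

no

gcd(336, 105) = 21.
21 does not divide 561 (remainder 15), so no integer solutions.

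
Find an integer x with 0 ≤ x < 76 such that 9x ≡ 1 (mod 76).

gcd(76, 9) = 1  (76 = 8×9 + 4, 9 = 2×4 + 1, 4 = 4×1).
Back-substituting, 9×(17) + 76×(-2) = 1.
So 9×17 ≡ 1 (mod 76), and 17 mod 76 = 17.

17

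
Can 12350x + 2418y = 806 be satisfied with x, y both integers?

gcd(12350, 2418) = 26  (12350 = 5*2418 + 260, 2418 = 9*260 + 78, 260 = 3*78 + 26, 78 = 3*26).
26 divides 806, so integer solutions exist.

yes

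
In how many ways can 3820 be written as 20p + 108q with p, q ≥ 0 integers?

gcd(108, 20):
  108 = 5·20 + 8
  20 = 2·8 + 4
  8 = 2·4
so gcd(108, 20) = 4.
Back-substitute for Bézout coefficients:
  4 = 20 - 2·8
  ... = 20·(11) + 108·(-2)
Scale by 955: one solution is (10505, -1910). Reduce p mod 27: (2, 35).
General: p = 2 + 27t, q = 35 - 5t.
p ≥ 0 ⇒ t ≥ 0; q ≥ 0 ⇒ t ≤ 7. So t ∈ [0, 7]: 8 solutions.

8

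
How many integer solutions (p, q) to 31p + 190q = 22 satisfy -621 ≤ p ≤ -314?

2

gcd(190, 31):
  190 = 6*31 + 4
  31 = 7*4 + 3
  4 = 1*3 + 1
  3 = 3*1
so gcd(190, 31) = 1.
Back-substitute for Bézout coefficients:
  1 = 4 - 1*3
  ... = 31*(-49) + 190*(8)
Scale by 22: particular solution (-1078, 176); reduce p mod 190: (62, -10).
General solution: p = 62 + 190t, q = -10 - 31t for integer t.
-621 ≤ 62 + 190t ≤ -314 gives t ∈ [-3, -2], which is 2 values.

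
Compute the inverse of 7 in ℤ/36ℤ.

gcd(36, 7):
  36 = 5·7 + 1
  7 = 7·1
so gcd(36, 7) = 1.
Back-substitute for Bézout coefficients:
  1 = 36 - 5·7
  ... = 7·(-5) + 36·(1)
So 7·-5 ≡ 1 (mod 36), and -5 mod 36 = 31.

31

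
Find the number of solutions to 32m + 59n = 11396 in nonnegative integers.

gcd(59, 32) = 1.
By Bézout, 32·(24) + 59·(-13) = 1.
One solution: (39, 172).
General: m = 39 + 59t, n = 172 - 32t.
m ≥ 0 ⇒ t ≥ 0; n ≥ 0 ⇒ t ≤ 5. So t ∈ [0, 5]: 6 solutions.

6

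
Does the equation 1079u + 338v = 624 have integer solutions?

yes

gcd(1079, 338) = 13  (1079 = 3*338 + 65, 338 = 5*65 + 13, 65 = 5*13).
13 divides 624, so integer solutions exist.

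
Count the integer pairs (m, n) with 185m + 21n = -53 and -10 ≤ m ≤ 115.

gcd(185, 21):
  185 = 8×21 + 17
  21 = 1×17 + 4
  17 = 4×4 + 1
  4 = 4×1
so gcd(185, 21) = 1.
Back-substitute for Bézout coefficients:
  1 = 17 - 4×4
  ... = 185×(5) + 21×(-44)
Scale by -53: particular solution (-265, 2332); reduce m mod 21: (8, -73).
General solution: m = 8 + 21t, n = -73 - 185t for integer t.
-10 ≤ 8 + 21t ≤ 115 gives t ∈ [0, 5], which is 6 values.

6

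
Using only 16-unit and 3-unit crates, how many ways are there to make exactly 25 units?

Need nonnegative integers with 16j + 3k = 25.
gcd(16, 3) = 1, and 16·(1) + 3·(-5) = 1.
So (j₀, k₀) = (25, -125); general j = 25 + 3t, k = -125 - 16t.
j ≥ 0 ⇒ t ≥ -8; k ≥ 0 ⇒ t ≤ -8. That's 1 value of t.

1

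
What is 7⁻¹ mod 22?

19

gcd(22, 7) = 1.
By Bézout, 7×(-3) + 22×(1) = 1.
So 7×-3 ≡ 1 (mod 22), and -3 mod 22 = 19.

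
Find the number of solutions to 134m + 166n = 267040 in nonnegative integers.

gcd(166, 134):
  166 = 1·134 + 32
  134 = 4·32 + 6
  32 = 5·6 + 2
  6 = 3·2
so gcd(166, 134) = 2.
Back-substitute for Bézout coefficients:
  2 = 32 - 5·6
  ... = 134·(-26) + 166·(21)
Scale by 133520: one solution is (-3471520, 2803920). Reduce m mod 83: (38, 1578).
General: m = 38 + 83t, n = 1578 - 67t.
m ≥ 0 ⇒ t ≥ 0; n ≥ 0 ⇒ t ≤ 23. So t ∈ [0, 23]: 24 solutions.

24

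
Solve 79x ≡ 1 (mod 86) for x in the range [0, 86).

gcd(86, 79) = 1.
By Bézout, 79*(-37) + 86*(34) = 1.
So 79*-37 ≡ 1 (mod 86), and -37 mod 86 = 49.

49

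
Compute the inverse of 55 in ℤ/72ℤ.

55

gcd(72, 55) = 1.
By Bézout, 55·(-17) + 72·(13) = 1.
So 55·-17 ≡ 1 (mod 72), and -17 mod 72 = 55.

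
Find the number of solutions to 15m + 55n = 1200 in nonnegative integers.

gcd(55, 15):
  55 = 3×15 + 10
  15 = 1×10 + 5
  10 = 2×5
so gcd(55, 15) = 5.
Back-substitute for Bézout coefficients:
  5 = 15 - 1×10
  ... = 15×(4) + 55×(-1)
Scale by 240: one solution is (960, -240). Reduce m mod 11: (3, 21).
General: m = 3 + 11t, n = 21 - 3t.
m ≥ 0 ⇒ t ≥ 0; n ≥ 0 ⇒ t ≤ 7. So t ∈ [0, 7]: 8 solutions.

8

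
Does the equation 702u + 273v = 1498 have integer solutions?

no

gcd(702, 273) = 39  (702 = 2·273 + 156, 273 = 1·156 + 117, 156 = 1·117 + 39, 117 = 3·39).
39 does not divide 1498 (remainder 16), so no integer solutions.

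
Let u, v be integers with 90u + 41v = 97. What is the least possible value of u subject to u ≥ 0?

7

gcd(90, 41) = 1  (90 = 2×41 + 8, 41 = 5×8 + 1, 8 = 8×1).
1 divides 97, so solutions exist.
Back-substituting, 90×(-5) + 41×(11) = 1.
Scale by 97/1 = 97: (u₀, v₀) = (-485, 1067).
General solution: u = -485 + 41t, v = 1067 - 90t for integer t.
u ≥ 0: smallest is -485 mod 41 = 7 (at t = 12), with v = -13.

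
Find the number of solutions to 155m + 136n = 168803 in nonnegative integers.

8

gcd(155, 136):
  155 = 1×136 + 19
  136 = 7×19 + 3
  19 = 6×3 + 1
  3 = 3×1
so gcd(155, 136) = 1.
Back-substitute for Bézout coefficients:
  1 = 19 - 6×3
  ... = 155×(43) + 136×(-49)
Scale by 168803: one solution is (7258529, -8271347). Reduce m mod 136: (73, 1158).
General: m = 73 + 136t, n = 1158 - 155t.
m ≥ 0 ⇒ t ≥ 0; n ≥ 0 ⇒ t ≤ 7. So t ∈ [0, 7]: 8 solutions.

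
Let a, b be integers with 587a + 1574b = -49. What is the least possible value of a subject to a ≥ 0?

gcd(1574, 587) = 1  (1574 = 2*587 + 400, 587 = 1*400 + 187, 400 = 2*187 + 26, 187 = 7*26 + 5, 26 = 5*5 + 1, 5 = 5*1).
1 divides -49, so solutions exist.
Back-substituting, 587*(-303) + 1574*(113) = 1.
Scale by -49/1 = -49: (a₀, b₀) = (14847, -5537).
General solution: a = 14847 + 1574t, b = -5537 - 587t for integer t.
a ≥ 0: smallest is 14847 mod 1574 = 681 (at t = -9), with b = -254.

681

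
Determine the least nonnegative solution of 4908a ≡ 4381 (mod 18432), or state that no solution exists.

no solution

gcd(18432, 4908) = 12  (18432 = 3*4908 + 3708, 4908 = 1*3708 + 1200, 3708 = 3*1200 + 108, 1200 = 11*108 + 12, 108 = 9*12).
12 does not divide 4381, so the congruence has no solution.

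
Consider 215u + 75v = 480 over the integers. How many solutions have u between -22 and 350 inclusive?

25

gcd(215, 75) = 5.
By Bézout, 215*(7) + 75*(-20) = 5.
Particular solution: (12, -28).
General solution: u = 12 + 15t, v = -28 - 43t for integer t.
-22 ≤ 12 + 15t ≤ 350 gives t ∈ [-2, 22], which is 25 values.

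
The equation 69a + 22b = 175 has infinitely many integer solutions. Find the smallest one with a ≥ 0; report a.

7

gcd(69, 22):
  69 = 3·22 + 3
  22 = 7·3 + 1
  3 = 3·1
so gcd(69, 22) = 1.
1 divides 175, so solutions exist.
Back-substitute for Bézout coefficients:
  1 = 22 - 7·3
  ... = 69·(-7) + 22·(22)
Scale by 175/1 = 175: (a₀, b₀) = (-1225, 3850).
General solution: a = -1225 + 22t, b = 3850 - 69t for integer t.
a ≥ 0: smallest is -1225 mod 22 = 7 (at t = 56), with b = -14.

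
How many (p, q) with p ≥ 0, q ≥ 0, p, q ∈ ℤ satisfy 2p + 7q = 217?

16

gcd(7, 2) = 1  (7 = 3·2 + 1, 2 = 2·1).
Back-substituting, 2·(-3) + 7·(1) = 1.
Scale by 217: one solution is (-651, 217). Reduce p mod 7: (0, 31).
General: p = 0 + 7t, q = 31 - 2t.
p ≥ 0 ⇒ t ≥ 0; q ≥ 0 ⇒ t ≤ 15. So t ∈ [0, 15]: 16 solutions.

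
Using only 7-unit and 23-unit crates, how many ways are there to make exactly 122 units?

1

Need nonnegative integers with 7j + 23k = 122.
gcd(7, 23) = 1, and 7·(10) + 23·(-3) = 1.
So (j₀, k₀) = (1220, -366); general j = 1220 + 23t, k = -366 - 7t.
j ≥ 0 ⇒ t ≥ -53; k ≥ 0 ⇒ t ≤ -53. That's 1 value of t.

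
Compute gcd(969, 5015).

17

gcd(5015, 969):
  5015 = 5·969 + 170
  969 = 5·170 + 119
  170 = 1·119 + 51
  119 = 2·51 + 17
  51 = 3·17
so gcd(5015, 969) = 17.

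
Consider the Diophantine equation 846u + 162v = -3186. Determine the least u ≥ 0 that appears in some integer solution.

gcd(846, 162) = 18.
18 divides -3186, so solutions exist.
By Bézout, 846·(-4) + 162·(21) = 18.
Scale by -3186/18 = -177: (u₀, v₀) = (708, -3717).
General solution: u = 708 + 9t, v = -3717 - 47t for integer t.
u ≥ 0: smallest is 708 mod 9 = 6 (at t = -78), with v = -51.

6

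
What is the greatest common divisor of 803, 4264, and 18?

1

gcd(4264, 803):
  4264 = 5*803 + 249
  803 = 3*249 + 56
  249 = 4*56 + 25
  56 = 2*25 + 6
  25 = 4*6 + 1
  6 = 6*1
so gcd(4264, 803) = 1.
gcd(1, 18) = 1.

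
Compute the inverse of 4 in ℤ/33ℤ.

gcd(33, 4) = 1.
By Bézout, 4·(-8) + 33·(1) = 1.
So 4·-8 ≡ 1 (mod 33), and -8 mod 33 = 25.

25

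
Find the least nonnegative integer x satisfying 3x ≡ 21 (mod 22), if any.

gcd(22, 3) = 1  (22 = 7×3 + 1, 3 = 3×1).
1 divides 21, so solutions exist.
Back-substituting, 3×(-7) + 22×(1) = 1.
So 3×(-7) ≡ 1 (mod 22); multiply by 21: x ≡ -147 (mod 22).
Smallest nonnegative: x = -147 mod 22 = 7.

7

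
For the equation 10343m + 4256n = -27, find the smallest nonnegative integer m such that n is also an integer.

2515

gcd(10343, 4256) = 1  (10343 = 2·4256 + 1831, 4256 = 2·1831 + 594, 1831 = 3·594 + 49, 594 = 12·49 + 6, 49 = 8·6 + 1, 6 = 6·1).
1 divides -27, so solutions exist.
Back-substituting, 10343·(695) + 4256·(-1689) = 1.
Scale by -27/1 = -27: (m₀, n₀) = (-18765, 45603).
General solution: m = -18765 + 4256t, n = 45603 - 10343t for integer t.
m ≥ 0: smallest is -18765 mod 4256 = 2515 (at t = 5), with n = -6112.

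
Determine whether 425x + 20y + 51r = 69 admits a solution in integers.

yes

gcd(425, 20) = 5  (425 = 21×20 + 5, 20 = 4×5).
gcd(5, 51) = 1.
1 divides 69, so integer solutions exist.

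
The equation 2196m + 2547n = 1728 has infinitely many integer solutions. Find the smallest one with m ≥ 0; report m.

gcd(2547, 2196):
  2547 = 1×2196 + 351
  2196 = 6×351 + 90
  351 = 3×90 + 81
  90 = 1×81 + 9
  81 = 9×9
so gcd(2547, 2196) = 9.
9 divides 1728, so solutions exist.
Back-substitute for Bézout coefficients:
  9 = 90 - 1×81
  ... = 2196×(29) + 2547×(-25)
Scale by 1728/9 = 192: (m₀, n₀) = (5568, -4800).
General solution: m = 5568 + 283t, n = -4800 - 244t for integer t.
m ≥ 0: smallest is 5568 mod 283 = 191 (at t = -19), with n = -164.

191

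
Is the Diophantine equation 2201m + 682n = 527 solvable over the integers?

yes

gcd(2201, 682) = 31.
31 divides 527, so integer solutions exist.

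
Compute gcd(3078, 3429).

gcd(3429, 3078) = 27  (3429 = 1·3078 + 351, 3078 = 8·351 + 270, 351 = 1·270 + 81, 270 = 3·81 + 27, 81 = 3·27).

27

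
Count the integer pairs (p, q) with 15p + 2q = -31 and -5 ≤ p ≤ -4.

gcd(15, 2) = 1.
By Bézout, 15×(1) + 2×(-7) = 1.
Particular solution: (1, -23).
General solution: p = 1 + 2t, q = -23 - 15t for integer t.
-5 ≤ 1 + 2t ≤ -4 gives t ∈ [-3, -3], which is 1 value.

1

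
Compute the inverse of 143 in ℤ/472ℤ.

439

gcd(472, 143) = 1  (472 = 3×143 + 43, 143 = 3×43 + 14, 43 = 3×14 + 1, 14 = 14×1).
Back-substituting, 143×(-33) + 472×(10) = 1.
So 143×-33 ≡ 1 (mod 472), and -33 mod 472 = 439.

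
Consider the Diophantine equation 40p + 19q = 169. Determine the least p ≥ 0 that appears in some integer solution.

18

gcd(40, 19):
  40 = 2×19 + 2
  19 = 9×2 + 1
  2 = 2×1
so gcd(40, 19) = 1.
1 divides 169, so solutions exist.
Back-substitute for Bézout coefficients:
  1 = 19 - 9×2
  ... = 40×(-9) + 19×(19)
Scale by 169/1 = 169: (p₀, q₀) = (-1521, 3211).
General solution: p = -1521 + 19t, q = 3211 - 40t for integer t.
p ≥ 0: smallest is -1521 mod 19 = 18 (at t = 81), with q = -29.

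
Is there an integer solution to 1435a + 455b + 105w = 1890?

yes

gcd(1435, 455) = 35  (1435 = 3·455 + 70, 455 = 6·70 + 35, 70 = 2·35).
gcd(35, 105) = 35.
35 divides 1890, so integer solutions exist.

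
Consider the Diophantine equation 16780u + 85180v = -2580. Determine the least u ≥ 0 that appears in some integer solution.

609

gcd(85180, 16780):
  85180 = 5×16780 + 1280
  16780 = 13×1280 + 140
  1280 = 9×140 + 20
  140 = 7×20
so gcd(85180, 16780) = 20.
20 divides -2580, so solutions exist.
Back-substitute for Bézout coefficients:
  20 = 1280 - 9×140
  ... = 16780×(-599) + 85180×(118)
Scale by -2580/20 = -129: (u₀, v₀) = (77271, -15222).
General solution: u = 77271 + 4259t, v = -15222 - 839t for integer t.
u ≥ 0: smallest is 77271 mod 4259 = 609 (at t = -18), with v = -120.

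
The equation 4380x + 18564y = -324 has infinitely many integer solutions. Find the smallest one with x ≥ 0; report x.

gcd(18564, 4380) = 12  (18564 = 4×4380 + 1044, 4380 = 4×1044 + 204, 1044 = 5×204 + 24, 204 = 8×24 + 12, 24 = 2×12).
12 divides -324, so solutions exist.
Back-substituting, 4380×(729) + 18564×(-172) = 12.
Scale by -324/12 = -27: (x₀, y₀) = (-19683, 4644).
General solution: x = -19683 + 1547t, y = 4644 - 365t for integer t.
x ≥ 0: smallest is -19683 mod 1547 = 428 (at t = 13), with y = -101.

428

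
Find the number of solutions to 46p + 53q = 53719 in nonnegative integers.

gcd(53, 46):
  53 = 1×46 + 7
  46 = 6×7 + 4
  7 = 1×4 + 3
  4 = 1×3 + 1
  3 = 3×1
so gcd(53, 46) = 1.
Back-substitute for Bézout coefficients:
  1 = 4 - 1×3
  ... = 46×(15) + 53×(-13)
Scale by 53719: one solution is (805785, -698347). Reduce p mod 53: (26, 991).
General: p = 26 + 53t, q = 991 - 46t.
p ≥ 0 ⇒ t ≥ 0; q ≥ 0 ⇒ t ≤ 21. So t ∈ [0, 21]: 22 solutions.

22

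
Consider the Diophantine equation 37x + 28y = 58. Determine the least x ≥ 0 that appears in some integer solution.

22

gcd(37, 28) = 1.
1 divides 58, so solutions exist.
By Bézout, 37×(-3) + 28×(4) = 1.
Scale by 58/1 = 58: (x₀, y₀) = (-174, 232).
General solution: x = -174 + 28t, y = 232 - 37t for integer t.
x ≥ 0: smallest is -174 mod 28 = 22 (at t = 7), with y = -27.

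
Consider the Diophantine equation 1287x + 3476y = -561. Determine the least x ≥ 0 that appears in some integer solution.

113

gcd(3476, 1287) = 11.
11 divides -561, so solutions exist.
By Bézout, 1287*(-27) + 3476*(10) = 11.
Scale by -561/11 = -51: (x₀, y₀) = (1377, -510).
General solution: x = 1377 + 316t, y = -510 - 117t for integer t.
x ≥ 0: smallest is 1377 mod 316 = 113 (at t = -4), with y = -42.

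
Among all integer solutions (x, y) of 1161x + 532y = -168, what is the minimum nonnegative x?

gcd(1161, 532):
  1161 = 2×532 + 97
  532 = 5×97 + 47
  97 = 2×47 + 3
  47 = 15×3 + 2
  3 = 1×2 + 1
  2 = 2×1
so gcd(1161, 532) = 1.
1 divides -168, so solutions exist.
Back-substitute for Bézout coefficients:
  1 = 3 - 1×2
  ... = 1161×(181) + 532×(-395)
Scale by -168/1 = -168: (x₀, y₀) = (-30408, 66360).
General solution: x = -30408 + 532t, y = 66360 - 1161t for integer t.
x ≥ 0: smallest is -30408 mod 532 = 448 (at t = 58), with y = -978.

448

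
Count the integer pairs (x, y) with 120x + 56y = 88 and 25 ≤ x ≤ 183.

gcd(120, 56):
  120 = 2·56 + 8
  56 = 7·8
so gcd(120, 56) = 8.
Back-substitute for Bézout coefficients:
  8 = 120 - 2·56
  ... = 120·(1) + 56·(-2)
Scale by 11: particular solution (11, -22); reduce x mod 7: (4, -7).
General solution: x = 4 + 7t, y = -7 - 15t for integer t.
25 ≤ 4 + 7t ≤ 183 gives t ∈ [3, 25], which is 23 values.

23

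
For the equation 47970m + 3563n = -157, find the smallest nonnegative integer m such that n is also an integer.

479

gcd(47970, 3563) = 1  (47970 = 13*3563 + 1651, 3563 = 2*1651 + 261, 1651 = 6*261 + 85, 261 = 3*85 + 6, 85 = 14*6 + 1, 6 = 6*1).
1 divides -157, so solutions exist.
Back-substituting, 47970*(587) + 3563*(-7903) = 1.
Scale by -157/1 = -157: (m₀, n₀) = (-92159, 1240771).
General solution: m = -92159 + 3563t, n = 1240771 - 47970t for integer t.
m ≥ 0: smallest is -92159 mod 3563 = 479 (at t = 26), with n = -6449.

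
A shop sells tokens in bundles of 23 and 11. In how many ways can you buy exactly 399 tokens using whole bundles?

Need nonnegative integers with 23j + 11k = 399.
gcd(23, 11) = 1, and 23·(1) + 11·(-2) = 1.
So (j₀, k₀) = (399, -798); general j = 399 + 11t, k = -798 - 23t.
j ≥ 0 ⇒ t ≥ -36; k ≥ 0 ⇒ t ≤ -35. That's 2 values of t.

2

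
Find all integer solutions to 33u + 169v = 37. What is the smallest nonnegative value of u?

165

gcd(169, 33):
  169 = 5×33 + 4
  33 = 8×4 + 1
  4 = 4×1
so gcd(169, 33) = 1.
1 divides 37, so solutions exist.
Back-substitute for Bézout coefficients:
  1 = 33 - 8×4
  ... = 33×(41) + 169×(-8)
Scale by 37/1 = 37: (u₀, v₀) = (1517, -296).
General solution: u = 1517 + 169t, v = -296 - 33t for integer t.
u ≥ 0: smallest is 1517 mod 169 = 165 (at t = -8), with v = -32.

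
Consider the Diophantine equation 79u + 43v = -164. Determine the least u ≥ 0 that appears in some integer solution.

5

gcd(79, 43) = 1  (79 = 1*43 + 36, 43 = 1*36 + 7, 36 = 5*7 + 1, 7 = 7*1).
1 divides -164, so solutions exist.
Back-substituting, 79*(6) + 43*(-11) = 1.
Scale by -164/1 = -164: (u₀, v₀) = (-984, 1804).
General solution: u = -984 + 43t, v = 1804 - 79t for integer t.
u ≥ 0: smallest is -984 mod 43 = 5 (at t = 23), with v = -13.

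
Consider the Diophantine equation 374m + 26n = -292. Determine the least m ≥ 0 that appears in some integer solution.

gcd(374, 26):
  374 = 14*26 + 10
  26 = 2*10 + 6
  10 = 1*6 + 4
  6 = 1*4 + 2
  4 = 2*2
so gcd(374, 26) = 2.
2 divides -292, so solutions exist.
Back-substitute for Bézout coefficients:
  2 = 6 - 1*4
  ... = 374*(-5) + 26*(72)
Scale by -292/2 = -146: (m₀, n₀) = (730, -10512).
General solution: m = 730 + 13t, n = -10512 - 187t for integer t.
m ≥ 0: smallest is 730 mod 13 = 2 (at t = -56), with n = -40.

2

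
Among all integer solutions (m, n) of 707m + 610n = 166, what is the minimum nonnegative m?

gcd(707, 610):
  707 = 1·610 + 97
  610 = 6·97 + 28
  97 = 3·28 + 13
  28 = 2·13 + 2
  13 = 6·2 + 1
  2 = 2·1
so gcd(707, 610) = 1.
1 divides 166, so solutions exist.
Back-substitute for Bézout coefficients:
  1 = 13 - 6·2
  ... = 707·(283) + 610·(-328)
Scale by 166/1 = 166: (m₀, n₀) = (46978, -54448).
General solution: m = 46978 + 610t, n = -54448 - 707t for integer t.
m ≥ 0: smallest is 46978 mod 610 = 8 (at t = -77), with n = -9.

8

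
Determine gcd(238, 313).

1

gcd(313, 238) = 1  (313 = 1×238 + 75, 238 = 3×75 + 13, 75 = 5×13 + 10, 13 = 1×10 + 3, 10 = 3×3 + 1, 3 = 3×1).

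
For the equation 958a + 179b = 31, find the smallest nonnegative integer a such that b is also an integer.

gcd(958, 179) = 1  (958 = 5*179 + 63, 179 = 2*63 + 53, 63 = 1*53 + 10, 53 = 5*10 + 3, 10 = 3*3 + 1, 3 = 3*1).
1 divides 31, so solutions exist.
Back-substituting, 958*(54) + 179*(-289) = 1.
Scale by 31/1 = 31: (a₀, b₀) = (1674, -8959).
General solution: a = 1674 + 179t, b = -8959 - 958t for integer t.
a ≥ 0: smallest is 1674 mod 179 = 63 (at t = -9), with b = -337.

63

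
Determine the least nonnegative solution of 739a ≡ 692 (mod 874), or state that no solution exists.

gcd(874, 739) = 1.
1 divides 692, so solutions exist.
By Bézout, 739·(123) + 874·(-104) = 1.
So 739·(123) ≡ 1 (mod 874); multiply by 692: a ≡ 85116 (mod 874).
Smallest nonnegative: a = 85116 mod 874 = 338.

338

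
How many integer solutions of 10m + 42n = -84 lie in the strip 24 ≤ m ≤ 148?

6

gcd(42, 10):
  42 = 4×10 + 2
  10 = 5×2
so gcd(42, 10) = 2.
Back-substitute for Bézout coefficients:
  2 = 42 - 4×10
  ... = 10×(-4) + 42×(1)
Scale by -42: particular solution (168, -42); reduce m mod 21: (0, -2).
General solution: m = 0 + 21t, n = -2 - 5t for integer t.
24 ≤ 0 + 21t ≤ 148 gives t ∈ [2, 7], which is 6 values.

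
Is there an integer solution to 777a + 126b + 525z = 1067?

gcd(777, 126) = 21.
gcd(21, 525) = 21.
21 does not divide 1067 (remainder 17), so no integer solutions.

no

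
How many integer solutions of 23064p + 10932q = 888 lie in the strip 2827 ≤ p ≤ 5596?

gcd(23064, 10932):
  23064 = 2*10932 + 1200
  10932 = 9*1200 + 132
  1200 = 9*132 + 12
  132 = 11*12
so gcd(23064, 10932) = 12.
Back-substitute for Bézout coefficients:
  12 = 1200 - 9*132
  ... = 23064*(82) + 10932*(-173)
Scale by 74: particular solution (6068, -12802); reduce p mod 911: (602, -1270).
General solution: p = 602 + 911t, q = -1270 - 1922t for integer t.
2827 ≤ 602 + 911t ≤ 5596 gives t ∈ [3, 5], which is 3 values.

3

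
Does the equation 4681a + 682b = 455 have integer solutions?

gcd(4681, 682) = 31  (4681 = 6*682 + 589, 682 = 1*589 + 93, 589 = 6*93 + 31, 93 = 3*31).
31 does not divide 455 (remainder 21), so no integer solutions.

no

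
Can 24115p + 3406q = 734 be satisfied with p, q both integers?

gcd(24115, 3406):
  24115 = 7*3406 + 273
  3406 = 12*273 + 130
  273 = 2*130 + 13
  130 = 10*13
so gcd(24115, 3406) = 13.
13 does not divide 734 (remainder 6), so no integer solutions.

no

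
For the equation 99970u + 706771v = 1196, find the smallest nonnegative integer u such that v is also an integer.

3846

gcd(706771, 99970):
  706771 = 7×99970 + 6981
  99970 = 14×6981 + 2236
  6981 = 3×2236 + 273
  2236 = 8×273 + 52
  273 = 5×52 + 13
  52 = 4×13
so gcd(706771, 99970) = 13.
13 divides 1196, so solutions exist.
Back-substitute for Bézout coefficients:
  13 = 273 - 5×52
  ... = 99970×(-12959) + 706771×(1833)
Scale by 1196/13 = 92: (u₀, v₀) = (-1192228, 168636).
General solution: u = -1192228 + 54367t, v = 168636 - 7690t for integer t.
u ≥ 0: smallest is -1192228 mod 54367 = 3846 (at t = 22), with v = -544.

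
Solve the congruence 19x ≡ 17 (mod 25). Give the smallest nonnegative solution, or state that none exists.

gcd(25, 19) = 1.
1 divides 17, so solutions exist.
By Bézout, 19·(4) + 25·(-3) = 1.
So 19·(4) ≡ 1 (mod 25); multiply by 17: x ≡ 68 (mod 25).
Smallest nonnegative: x = 68 mod 25 = 18.

18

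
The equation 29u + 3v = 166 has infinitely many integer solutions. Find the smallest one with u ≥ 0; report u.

2

gcd(29, 3):
  29 = 9*3 + 2
  3 = 1*2 + 1
  2 = 2*1
so gcd(29, 3) = 1.
1 divides 166, so solutions exist.
Back-substitute for Bézout coefficients:
  1 = 3 - 1*2
  ... = 29*(-1) + 3*(10)
Scale by 166/1 = 166: (u₀, v₀) = (-166, 1660).
General solution: u = -166 + 3t, v = 1660 - 29t for integer t.
u ≥ 0: smallest is -166 mod 3 = 2 (at t = 56), with v = 36.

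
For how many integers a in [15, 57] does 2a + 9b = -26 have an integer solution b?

gcd(9, 2) = 1  (9 = 4·2 + 1, 2 = 2·1).
Back-substituting, 2·(-4) + 9·(1) = 1.
Scale by -26: particular solution (104, -26); reduce a mod 9: (5, -4).
General solution: a = 5 + 9t, b = -4 - 2t for integer t.
15 ≤ 5 + 9t ≤ 57 gives t ∈ [2, 5], which is 4 values.

4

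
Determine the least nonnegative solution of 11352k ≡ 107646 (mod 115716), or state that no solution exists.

no solution

gcd(115716, 11352) = 12.
12 does not divide 107646, so the congruence has no solution.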